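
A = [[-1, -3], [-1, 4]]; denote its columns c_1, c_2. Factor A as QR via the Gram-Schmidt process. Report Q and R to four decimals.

Q = [[-0.7071, -0.7071], [-0.7071, 0.7071]], R = [[1.4142, -0.7071], [0.0000, 4.9497]]

e_1 = c_1/‖c_1‖ = (-1, -1)/1.4142 = (-0.7071, -0.7071).
r_{12} = e_1·c_2 = -0.7071.
u_2 = c_2 + 0.7071·e_1 = (-3.5000, 3.5000).
‖u_2‖ = 4.9497, so e_2 = (-0.7071, 0.7071).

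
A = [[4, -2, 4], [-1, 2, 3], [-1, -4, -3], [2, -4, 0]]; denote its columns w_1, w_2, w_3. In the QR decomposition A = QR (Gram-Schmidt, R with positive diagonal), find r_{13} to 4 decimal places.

e_1 = w_1/‖w_1‖ = (4, -1, -1, 2)/4.6904 = (0.8528, -0.2132, -0.2132, 0.4264).
r_{13} = e_1·w_3 = 3.4112.

r_{13} = 3.4112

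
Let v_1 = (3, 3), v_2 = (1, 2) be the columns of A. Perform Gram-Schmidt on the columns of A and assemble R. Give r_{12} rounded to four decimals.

r_{12} = 2.1213

e_1 = v_1/‖v_1‖ = (3, 3)/4.2426 = (0.7071, 0.7071).
r_{12} = e_1·v_2 = 2.1213.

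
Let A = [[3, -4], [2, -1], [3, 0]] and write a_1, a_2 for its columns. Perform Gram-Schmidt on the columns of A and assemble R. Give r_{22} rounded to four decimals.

r_{22} = 2.8445

q_1 = a_1/‖a_1‖ = (3, 2, 3)/4.6904 = (0.6396, 0.4264, 0.6396).
r_{12} = q_1·a_2 = -2.9848.
u_2 = a_2 + 2.9848·q_1 = (-2.0909, 0.2727, 1.9091).
r_{22} = ‖u_2‖ = 2.8445.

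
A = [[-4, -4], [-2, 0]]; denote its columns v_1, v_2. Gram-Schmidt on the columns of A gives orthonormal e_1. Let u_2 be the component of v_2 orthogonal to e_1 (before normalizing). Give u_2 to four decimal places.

u_2 = (-0.8000, 1.6000)

e_1 = v_1/‖v_1‖ = (-4, -2)/4.4721 = (-0.8944, -0.4472).
r_{12} = e_1·v_2 = 3.5777.
u_2 = v_2 − 3.5777·e_1 = (-0.8000, 1.6000).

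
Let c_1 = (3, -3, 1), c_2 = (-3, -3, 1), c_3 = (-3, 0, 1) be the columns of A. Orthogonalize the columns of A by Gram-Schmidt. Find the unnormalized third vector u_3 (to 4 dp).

c_1 = (3, -3, 1); ‖c_1‖ = 4.3589, so e_1 = (0.6882, -0.6882, 0.2294).
e_1·c_2 = 0.6882·(-3) + (-0.6882)·(-3) + 0.2294·1 = 0.2294.
u_2 = c_2 − 0.2294·e_1 = (-3.1579, -2.8421, 0.9474).
‖u_2‖ = 4.3529, so e_2 = (-0.7255, -0.6529, 0.2176).
e_1·c_3 = 0.6882·(-3) + (-0.6882)·0 + 0.2294·1 = -1.8353; e_2·c_3 = (-0.7255)·(-3) + (-0.6529)·0 + 0.2176·1 = 2.3941.
u_3 = c_3 + 1.8353·e_1 − 2.3941·e_2 = (0.0000, 0.3000, 0.9000).

u_3 = (0.0000, 0.3000, 0.9000)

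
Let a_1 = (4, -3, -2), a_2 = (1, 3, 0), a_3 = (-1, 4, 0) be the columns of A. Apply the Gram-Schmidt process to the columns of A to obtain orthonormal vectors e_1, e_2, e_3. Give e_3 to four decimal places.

e_1 = a_1/‖a_1‖ = (4, -3, -2)/5.3852 = (0.7428, -0.5571, -0.3714).
r_{12} = e_1·a_2 = -0.9285.
u_2 = a_2 + 0.9285·e_1 = (1.6897, 2.4828, -0.3448).
‖u_2‖ = 3.0229, so e_2 = (0.5590, 0.8213, -0.1141).
r_{13} = e_1·a_3 = -2.9711; r_{23} = e_2·a_3 = 2.7263.
u_3 = a_3 + 2.9711·e_1 − 2.7263·e_2 = (-0.3170, 0.1057, -0.7925).
‖u_3‖ = 0.8600, so e_3 = (-0.3686, 0.1229, -0.9214).

e_3 = (-0.3686, 0.1229, -0.9214)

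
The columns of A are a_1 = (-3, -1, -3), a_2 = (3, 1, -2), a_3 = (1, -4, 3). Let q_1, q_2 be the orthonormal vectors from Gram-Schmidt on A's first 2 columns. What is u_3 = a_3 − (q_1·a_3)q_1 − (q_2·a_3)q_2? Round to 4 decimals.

u_3 = (1.3000, -3.9000, 0.0000)

q_1 = a_1/‖a_1‖ = (-3, -1, -3)/4.3589 = (-0.6882, -0.2294, -0.6882).
r_{12} = q_1·a_2 = -0.9177.
u_2 = a_2 + 0.9177·q_1 = (2.3684, 0.7895, -2.6316).
‖u_2‖ = 3.6274, so q_2 = (0.6529, 0.2176, -0.7255).
r_{13} = q_1·a_3 = -1.8353; r_{23} = q_2·a_3 = -2.3941.
u_3 = a_3 + 1.8353·q_1 + 2.3941·q_2 = (1.3000, -3.9000, 0.0000).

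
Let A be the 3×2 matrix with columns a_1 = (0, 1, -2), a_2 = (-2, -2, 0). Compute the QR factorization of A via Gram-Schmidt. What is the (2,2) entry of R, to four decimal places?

r_{22} = 2.6833

a_1 = (0, 1, -2); ‖a_1‖ = 2.2361, so q_1 = (0.0000, 0.4472, -0.8944).
q_1·a_2 = 0.0000·(-2) + 0.4472·(-2) + (-0.8944)·0 = -0.8944.
u_2 = a_2 + 0.8944·q_1 = (-2.0000, -1.6000, -0.8000).
r_{22} = ‖u_2‖ = 2.6833.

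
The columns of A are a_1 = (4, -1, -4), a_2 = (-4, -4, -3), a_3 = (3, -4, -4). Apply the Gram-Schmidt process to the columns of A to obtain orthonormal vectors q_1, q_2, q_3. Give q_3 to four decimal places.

q_3 = (0.3534, -0.7612, 0.5437)

a_1 = (4, -1, -4); ‖a_1‖ = 5.7446, so q_1 = (0.6963, -0.1741, -0.6963).
q_1·a_2 = 0.6963·(-4) + (-0.1741)·(-4) + (-0.6963)·(-3) = 0.0000.
u_2 = a_2 + 0.0000·q_1 = (-4.0000, -4.0000, -3.0000).
‖u_2‖ = 6.4031, so q_2 = (-0.6247, -0.6247, -0.4685).
q_1·a_3 = 0.6963·3 + (-0.1741)·(-4) + (-0.6963)·(-4) = 5.5705; q_2·a_3 = (-0.6247)·3 + (-0.6247)·(-4) + (-0.4685)·(-4) = 2.4988.
u_3 = a_3 − 5.5705·q_1 − 2.4988·q_2 = (0.6822, -1.4693, 1.0495).
‖u_3‖ = 1.9302, so q_3 = (0.3534, -0.7612, 0.5437).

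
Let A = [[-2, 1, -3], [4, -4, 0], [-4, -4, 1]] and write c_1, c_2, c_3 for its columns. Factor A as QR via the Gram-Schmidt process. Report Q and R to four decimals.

Q = [[-0.3333, 0.1550, -0.9300], [0.6667, -0.6587, -0.3487], [-0.6667, -0.7362, 0.1162]], R = [[6.0000, -0.3333, 0.3333], [0.0000, 5.7349, -1.2012], [0.0000, 0.0000, 2.9062]]

c_1 = (-2, 4, -4); ‖c_1‖ = 6.0000, so e_1 = (-0.3333, 0.6667, -0.6667).
e_1·c_2 = (-0.3333)·1 + 0.6667·(-4) + (-0.6667)·(-4) = -0.3333.
u_2 = c_2 + 0.3333·e_1 = (0.8889, -3.7778, -4.2222).
‖u_2‖ = 5.7349, so e_2 = (0.1550, -0.6587, -0.7362).
e_1·c_3 = (-0.3333)·(-3) + 0.6667·0 + (-0.6667)·1 = 0.3333; e_2·c_3 = 0.1550·(-3) + (-0.6587)·0 + (-0.7362)·1 = -1.2012.
u_3 = c_3 − 0.3333·e_1 + 1.2012·e_2 = (-2.7027, -1.0135, 0.3378).
‖u_3‖ = 2.9062, so e_3 = (-0.9300, -0.3487, 0.1162).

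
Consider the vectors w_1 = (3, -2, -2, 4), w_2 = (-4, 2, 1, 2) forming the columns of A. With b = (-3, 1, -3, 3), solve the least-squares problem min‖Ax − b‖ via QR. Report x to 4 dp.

w_1 = (3, -2, -2, 4); ‖w_1‖ = 5.7446, so q_1 = (0.5222, -0.3482, -0.3482, 0.6963).
q_1·w_2 = 0.5222·(-4) + (-0.3482)·2 + (-0.3482)·1 + 0.6963·2 = -1.7408.
u_2 = w_2 + 1.7408·q_1 = (-3.0909, 1.3939, 0.3939, 3.2121).
‖u_2‖ = 4.6872, so q_2 = (-0.6594, 0.2974, 0.0840, 0.6853).
Qᵀb = (1.2185, 4.0795).
Back-substitute: x_2 = 4.0795/4.6872 = 0.8703.
x_1 = (1.2185 + 1.7408·0.8703)/5.7446 = 0.4759.

x = (0.4759, 0.8703)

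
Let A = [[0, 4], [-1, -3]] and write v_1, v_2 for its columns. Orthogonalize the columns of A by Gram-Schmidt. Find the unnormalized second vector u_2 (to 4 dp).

u_2 = (4.0000, 0.0000)

q_1 = v_1/‖v_1‖ = (0, -1)/1.0000 = (0.0000, -1.0000).
r_{12} = q_1·v_2 = 3.0000.
u_2 = v_2 − 3.0000·q_1 = (4.0000, 0.0000).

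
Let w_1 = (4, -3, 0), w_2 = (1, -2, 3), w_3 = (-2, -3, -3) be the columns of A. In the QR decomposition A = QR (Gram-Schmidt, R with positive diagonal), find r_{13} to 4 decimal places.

w_1 = (4, -3, 0); ‖w_1‖ = 5.0000, so e_1 = (0.8000, -0.6000, 0.0000).
r_{13} = e_1·w_3 = 0.2000.

r_{13} = 0.2000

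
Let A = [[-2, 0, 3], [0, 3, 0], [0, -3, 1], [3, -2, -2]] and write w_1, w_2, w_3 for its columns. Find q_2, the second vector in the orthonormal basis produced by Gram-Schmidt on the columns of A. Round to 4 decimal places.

q_2 = (-0.2105, 0.6841, -0.6841, -0.1403)

q_1 = w_1/‖w_1‖ = (-2, 0, 0, 3)/3.6056 = (-0.5547, 0.0000, 0.0000, 0.8321).
r_{12} = q_1·w_2 = -1.6641.
u_2 = w_2 + 1.6641·q_1 = (-0.9231, 3.0000, -3.0000, -0.6154).
‖u_2‖ = 4.3853, so q_2 = (-0.2105, 0.6841, -0.6841, -0.1403).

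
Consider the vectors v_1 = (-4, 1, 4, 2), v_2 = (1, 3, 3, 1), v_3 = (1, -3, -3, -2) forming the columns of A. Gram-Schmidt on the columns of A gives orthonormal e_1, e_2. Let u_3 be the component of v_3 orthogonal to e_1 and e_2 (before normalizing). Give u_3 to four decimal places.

v_1 = (-4, 1, 4, 2); ‖v_1‖ = 6.0828, so e_1 = (-0.6576, 0.1644, 0.6576, 0.3288).
e_1·v_2 = (-0.6576)·1 + 0.1644·3 + 0.6576·3 + 0.3288·1 = 2.1372.
u_2 = v_2 − 2.1372·e_1 = (2.4054, 2.6486, 1.5946, 0.2973).
‖u_2‖ = 3.9284, so e_2 = (0.6123, 0.6742, 0.4059, 0.0757).
e_1·v_3 = (-0.6576)·1 + 0.1644·(-3) + 0.6576·(-3) + 0.3288·(-2) = -3.7812; e_2·v_3 = 0.6123·1 + 0.6742·(-3) + 0.4059·(-3) + 0.0757·(-2) = -2.7795.
u_3 = v_3 + 3.7812·e_1 + 2.7795·e_2 = (0.2154, -0.5044, 0.6147, -0.5464).

u_3 = (0.2154, -0.5044, 0.6147, -0.5464)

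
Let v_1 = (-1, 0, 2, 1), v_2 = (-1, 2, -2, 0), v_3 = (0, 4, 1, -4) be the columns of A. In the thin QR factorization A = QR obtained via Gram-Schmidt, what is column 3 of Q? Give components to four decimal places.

v_1 = (-1, 0, 2, 1); ‖v_1‖ = 2.4495, so q_1 = (-0.4082, 0.0000, 0.8165, 0.4082).
q_1·v_2 = (-0.4082)·(-1) + 0.0000·2 + 0.8165·(-2) + 0.4082·0 = -1.2247.
u_2 = v_2 + 1.2247·q_1 = (-1.5000, 2.0000, -1.0000, 0.5000).
‖u_2‖ = 2.7386, so q_2 = (-0.5477, 0.7303, -0.3651, 0.1826).
q_1·v_3 = (-0.4082)·0 + 0.0000·4 + 0.8165·1 + 0.4082·(-4) = -0.8165; q_2·v_3 = (-0.5477)·0 + 0.7303·4 + (-0.3651)·1 + 0.1826·(-4) = 1.8257.
u_3 = v_3 + 0.8165·q_1 − 1.8257·q_2 = (0.6667, 2.6667, 2.3333, -4.0000).
‖u_3‖ = 5.3852, so q_3 = (0.1238, 0.4952, 0.4333, -0.7428).

q_3 = (0.1238, 0.4952, 0.4333, -0.7428)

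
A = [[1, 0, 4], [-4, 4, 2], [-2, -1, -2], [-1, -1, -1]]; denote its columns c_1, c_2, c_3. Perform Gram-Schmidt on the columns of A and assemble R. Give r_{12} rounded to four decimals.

c_1 = (1, -4, -2, -1); ‖c_1‖ = 4.6904, so q_1 = (0.2132, -0.8528, -0.4264, -0.2132).
r_{12} = q_1·c_2 = -2.7716.

r_{12} = -2.7716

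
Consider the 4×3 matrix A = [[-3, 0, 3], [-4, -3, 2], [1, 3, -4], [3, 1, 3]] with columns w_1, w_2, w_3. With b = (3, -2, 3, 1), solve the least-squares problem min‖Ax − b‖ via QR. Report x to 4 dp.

x = (-0.6130, 1.7243, 0.3818)

w_1 = (-3, -4, 1, 3); ‖w_1‖ = 5.9161, so e_1 = (-0.5071, -0.6761, 0.1690, 0.5071).
e_1·w_2 = (-0.5071)·0 + (-0.6761)·(-3) + 0.1690·3 + 0.5071·1 = 3.0426.
u_2 = w_2 − 3.0426·e_1 = (1.5429, -0.9429, 2.4857, -0.5429).
‖u_2‖ = 3.1214, so e_2 = (0.4943, -0.3021, 0.7964, -0.1739).
e_1·w_3 = (-0.5071)·3 + (-0.6761)·2 + 0.1690·(-4) + 0.5071·3 = -2.0284; e_2·w_3 = 0.4943·3 + (-0.3021)·2 + 0.7964·(-4) + (-0.1739)·3 = -2.8284.
u_3 = w_3 + 2.0284·e_1 + 2.8284·e_2 = (3.3695, -0.2258, -1.4047, 3.5367).
‖u_3‖ = 5.0878, so e_3 = (0.6623, -0.0444, -0.2761, 0.6951).
Qᵀb = (0.8452, 4.3022, 1.9424).
Back-substitute: x_3 = 1.9424/5.0878 = 0.3818.
x_2 = (4.3022 + 2.8284·0.3818)/3.1214 = 1.7243.
x_1 = (0.8452 − 3.0426·1.7243 + 2.0284·0.3818)/5.9161 = -0.6130.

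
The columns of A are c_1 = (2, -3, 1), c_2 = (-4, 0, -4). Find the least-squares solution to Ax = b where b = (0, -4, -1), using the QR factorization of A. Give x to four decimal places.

x = (1.3158, 0.6184)

e_1 = c_1/‖c_1‖ = (2, -3, 1)/3.7417 = (0.5345, -0.8018, 0.2673).
r_{12} = e_1·c_2 = -3.2071.
u_2 = c_2 + 3.2071·e_1 = (-2.2857, -2.5714, -3.1429).
‖u_2‖ = 4.6599, so e_2 = (-0.4905, -0.5518, -0.6745).
Qᵀb = (2.9399, 2.8818).
Back-substitute: x_2 = 2.8818/4.6599 = 0.6184.
x_1 = (2.9399 + 3.2071·0.6184)/3.7417 = 1.3158.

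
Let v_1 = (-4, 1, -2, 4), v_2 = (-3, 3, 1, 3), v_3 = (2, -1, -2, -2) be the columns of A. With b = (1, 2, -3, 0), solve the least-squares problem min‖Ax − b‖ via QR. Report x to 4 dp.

x = (-0.0682, 1.4545, 2.2955)

v_1 = (-4, 1, -2, 4); ‖v_1‖ = 6.0828, so q_1 = (-0.6576, 0.1644, -0.3288, 0.6576).
q_1·v_2 = (-0.6576)·(-3) + 0.1644·3 + (-0.3288)·1 + 0.6576·3 = 4.1100.
u_2 = v_2 − 4.1100·q_1 = (-0.2973, 2.3243, 2.3514, 0.2973).
‖u_2‖ = 3.3329, so q_2 = (-0.0892, 0.6974, 0.7055, 0.0892).
q_1·v_3 = (-0.6576)·2 + 0.1644·(-1) + (-0.3288)·(-2) + 0.6576·(-2) = -2.1372; q_2·v_3 = (-0.0892)·2 + 0.6974·(-1) + 0.7055·(-2) + 0.0892·(-2) = -2.4652.
u_3 = v_3 + 2.1372·q_1 + 2.4652·q_2 = (0.3747, 1.0706, -0.9635, -0.3747).
‖u_3‖ = 1.5347, so q_3 = (0.2442, 0.6976, -0.6278, -0.2442).
Qᵀb = (0.6576, -0.8109, 3.5228).
Back-substitute: x_3 = 3.5228/1.5347 = 2.2955.
x_2 = (-0.8109 + 2.4652·2.2955)/3.3329 = 1.4545.
x_1 = (0.6576 − 4.1100·1.4545 + 2.1372·2.2955)/6.0828 = -0.0682.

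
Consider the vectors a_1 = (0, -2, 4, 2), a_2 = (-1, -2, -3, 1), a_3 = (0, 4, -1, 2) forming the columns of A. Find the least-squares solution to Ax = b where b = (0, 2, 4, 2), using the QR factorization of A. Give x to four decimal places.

a_1 = (0, -2, 4, 2); ‖a_1‖ = 4.8990, so e_1 = (0.0000, -0.4082, 0.8165, 0.4082).
e_1·a_2 = 0.0000·(-1) + (-0.4082)·(-2) + 0.8165·(-3) + 0.4082·1 = -1.2247.
u_2 = a_2 + 1.2247·e_1 = (-1.0000, -2.5000, -2.0000, 1.5000).
‖u_2‖ = 3.6742, so e_2 = (-0.2722, -0.6804, -0.5443, 0.4082).
e_1·a_3 = 0.0000·0 + (-0.4082)·4 + 0.8165·(-1) + 0.4082·2 = -1.6330; e_2·a_3 = (-0.2722)·0 + (-0.6804)·4 + (-0.5443)·(-1) + 0.4082·2 = -1.3608.
u_3 = a_3 + 1.6330·e_1 + 1.3608·e_2 = (-0.3704, 2.4074, -0.4074, 3.2222).
‖u_3‖ = 4.0597, so e_3 = (-0.0912, 0.5930, -0.1004, 0.7937).
Qᵀb = (3.2660, -2.7217, 2.3720).
Back-substitute: x_3 = 2.3720/4.0597 = 0.5843.
x_2 = (-2.7217 + 1.3608·0.5843)/3.6742 = -0.5243.
x_1 = (3.2660 + 1.2247·(-0.5243) + 1.6330·0.5843)/4.8990 = 0.7303.

x = (0.7303, -0.5243, 0.5843)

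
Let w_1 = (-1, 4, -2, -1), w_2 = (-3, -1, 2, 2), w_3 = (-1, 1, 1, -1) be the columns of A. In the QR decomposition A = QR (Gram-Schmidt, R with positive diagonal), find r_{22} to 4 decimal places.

w_1 = (-1, 4, -2, -1); ‖w_1‖ = 4.6904, so e_1 = (-0.2132, 0.8528, -0.4264, -0.2132).
e_1·w_2 = (-0.2132)·(-3) + 0.8528·(-1) + (-0.4264)·2 + (-0.2132)·2 = -1.4924.
u_2 = w_2 + 1.4924·e_1 = (-3.3182, 0.2727, 1.3636, 1.6818).
r_{22} = ‖u_2‖ = 3.9715.

r_{22} = 3.9715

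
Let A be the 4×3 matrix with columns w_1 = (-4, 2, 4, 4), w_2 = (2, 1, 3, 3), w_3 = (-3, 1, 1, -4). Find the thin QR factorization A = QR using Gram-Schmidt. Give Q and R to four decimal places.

w_1 = (-4, 2, 4, 4); ‖w_1‖ = 7.2111, so q_1 = (-0.5547, 0.2774, 0.5547, 0.5547).
q_1·w_2 = (-0.5547)·2 + 0.2774·1 + 0.5547·3 + 0.5547·3 = 2.4962.
u_2 = w_2 − 2.4962·q_1 = (3.3846, 0.3077, 1.6154, 1.6154).
‖u_2‖ = 4.0950, so q_2 = (0.8265, 0.0751, 0.3945, 0.3945).
q_1·w_3 = (-0.5547)·(-3) + 0.2774·1 + 0.5547·1 + 0.5547·(-4) = 0.2774; q_2·w_3 = 0.8265·(-3) + 0.0751·1 + 0.3945·1 + 0.3945·(-4) = -3.5878.
u_3 = w_3 − 0.2774·q_1 + 3.5878·q_2 = (0.1193, 1.1927, 2.2615, -2.7385).
‖u_3‖ = 3.7484, so q_3 = (0.0318, 0.3182, 0.6033, -0.7306).

Q = [[-0.5547, 0.8265, 0.0318], [0.2774, 0.0751, 0.3182], [0.5547, 0.3945, 0.6033], [0.5547, 0.3945, -0.7306]], R = [[7.2111, 2.4962, 0.2774], [0.0000, 4.0950, -3.5878], [0.0000, 0.0000, 3.7484]]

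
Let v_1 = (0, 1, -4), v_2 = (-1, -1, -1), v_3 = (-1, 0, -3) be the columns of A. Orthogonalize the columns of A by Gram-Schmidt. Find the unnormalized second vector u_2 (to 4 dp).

u_2 = (-1.0000, -1.1765, -0.2941)

v_1 = (0, 1, -4); ‖v_1‖ = 4.1231, so q_1 = (0.0000, 0.2425, -0.9701).
q_1·v_2 = 0.0000·(-1) + 0.2425·(-1) + (-0.9701)·(-1) = 0.7276.
u_2 = v_2 − 0.7276·q_1 = (-1.0000, -1.1765, -0.2941).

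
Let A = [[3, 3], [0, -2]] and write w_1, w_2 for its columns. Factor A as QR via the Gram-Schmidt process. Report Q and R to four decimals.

w_1 = (3, 0); ‖w_1‖ = 3.0000, so q_1 = (1.0000, 0.0000).
q_1·w_2 = 1.0000·3 + 0.0000·(-2) = 3.0000.
u_2 = w_2 − 3.0000·q_1 = (0.0000, -2.0000).
‖u_2‖ = 2.0000, so q_2 = (0.0000, -1.0000).

Q = [[1.0000, 0.0000], [0.0000, -1.0000]], R = [[3.0000, 3.0000], [0.0000, 2.0000]]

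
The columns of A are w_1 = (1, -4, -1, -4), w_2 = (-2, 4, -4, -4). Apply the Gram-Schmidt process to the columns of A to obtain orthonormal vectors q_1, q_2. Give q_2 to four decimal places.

q_2 = (-0.2858, 0.5880, -0.5472, -0.5227)

q_1 = w_1/‖w_1‖ = (1, -4, -1, -4)/5.8310 = (0.1715, -0.6860, -0.1715, -0.6860).
r_{12} = q_1·w_2 = 0.3430.
u_2 = w_2 − 0.3430·q_1 = (-2.0588, 4.2353, -3.9412, -3.7647).
‖u_2‖ = 7.2029, so q_2 = (-0.2858, 0.5880, -0.5472, -0.5227).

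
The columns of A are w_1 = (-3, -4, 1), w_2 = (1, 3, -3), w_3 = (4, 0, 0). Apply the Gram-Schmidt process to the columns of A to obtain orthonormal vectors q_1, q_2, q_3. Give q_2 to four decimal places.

q_2 = (-0.4212, 0.0902, -0.9025)

w_1 = (-3, -4, 1); ‖w_1‖ = 5.0990, so q_1 = (-0.5883, -0.7845, 0.1961).
q_1·w_2 = (-0.5883)·1 + (-0.7845)·3 + 0.1961·(-3) = -3.5301.
u_2 = w_2 + 3.5301·q_1 = (-1.0769, 0.2308, -2.3077).
‖u_2‖ = 2.5570, so q_2 = (-0.4212, 0.0902, -0.9025).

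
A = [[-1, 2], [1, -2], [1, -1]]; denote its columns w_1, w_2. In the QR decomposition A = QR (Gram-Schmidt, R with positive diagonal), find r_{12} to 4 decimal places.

e_1 = w_1/‖w_1‖ = (-1, 1, 1)/1.7321 = (-0.5774, 0.5774, 0.5774).
r_{12} = e_1·w_2 = -2.8868.

r_{12} = -2.8868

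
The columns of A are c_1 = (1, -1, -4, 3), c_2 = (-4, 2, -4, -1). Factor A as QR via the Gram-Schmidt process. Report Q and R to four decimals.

c_1 = (1, -1, -4, 3); ‖c_1‖ = 5.1962, so e_1 = (0.1925, -0.1925, -0.7698, 0.5774).
e_1·c_2 = 0.1925·(-4) + (-0.1925)·2 + (-0.7698)·(-4) + 0.5774·(-1) = 1.3472.
u_2 = c_2 − 1.3472·e_1 = (-4.2593, 2.2593, -2.9630, -1.7778).
‖u_2‖ = 5.9317, so e_2 = (-0.7180, 0.3809, -0.4995, -0.2997).

Q = [[0.1925, -0.7180], [-0.1925, 0.3809], [-0.7698, -0.4995], [0.5774, -0.2997]], R = [[5.1962, 1.3472], [0.0000, 5.9317]]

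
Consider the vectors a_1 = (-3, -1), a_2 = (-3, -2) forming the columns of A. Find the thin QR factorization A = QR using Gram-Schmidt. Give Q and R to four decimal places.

Q = [[-0.9487, 0.3162], [-0.3162, -0.9487]], R = [[3.1623, 3.4785], [0.0000, 0.9487]]

e_1 = a_1/‖a_1‖ = (-3, -1)/3.1623 = (-0.9487, -0.3162).
r_{12} = e_1·a_2 = 3.4785.
u_2 = a_2 − 3.4785·e_1 = (0.3000, -0.9000).
‖u_2‖ = 0.9487, so e_2 = (0.3162, -0.9487).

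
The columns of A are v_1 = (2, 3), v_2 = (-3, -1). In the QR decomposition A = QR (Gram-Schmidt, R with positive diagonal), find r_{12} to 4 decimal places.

r_{12} = -2.4962

q_1 = v_1/‖v_1‖ = (2, 3)/3.6056 = (0.5547, 0.8321).
r_{12} = q_1·v_2 = -2.4962.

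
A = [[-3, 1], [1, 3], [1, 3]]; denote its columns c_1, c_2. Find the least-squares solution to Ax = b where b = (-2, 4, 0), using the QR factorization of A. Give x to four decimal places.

c_1 = (-3, 1, 1); ‖c_1‖ = 3.3166, so q_1 = (-0.9045, 0.3015, 0.3015).
q_1·c_2 = (-0.9045)·1 + 0.3015·3 + 0.3015·3 = 0.9045.
u_2 = c_2 − 0.9045·q_1 = (1.8182, 2.7273, 2.7273).
‖u_2‖ = 4.2640, so q_2 = (0.4264, 0.6396, 0.6396).
Qᵀb = (3.0151, 1.7056).
Back-substitute: x_2 = 1.7056/4.2640 = 0.4000.
x_1 = (3.0151 − 0.9045·0.4000)/3.3166 = 0.8000.

x = (0.8000, 0.4000)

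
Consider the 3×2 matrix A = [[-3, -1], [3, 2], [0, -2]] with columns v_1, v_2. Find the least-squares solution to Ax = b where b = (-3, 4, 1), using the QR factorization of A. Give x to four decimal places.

x = (1.3333, -0.3333)

e_1 = v_1/‖v_1‖ = (-3, 3, 0)/4.2426 = (-0.7071, 0.7071, 0.0000).
r_{12} = e_1·v_2 = 2.1213.
u_2 = v_2 − 2.1213·e_1 = (0.5000, 0.5000, -2.0000).
‖u_2‖ = 2.1213, so e_2 = (0.2357, 0.2357, -0.9428).
Qᵀb = (4.9497, -0.7071).
Back-substitute: x_2 = -0.7071/2.1213 = -0.3333.
x_1 = (4.9497 − 2.1213·(-0.3333))/4.2426 = 1.3333.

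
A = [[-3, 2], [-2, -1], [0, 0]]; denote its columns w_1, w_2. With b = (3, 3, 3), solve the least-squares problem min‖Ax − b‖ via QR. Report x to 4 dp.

x = (-1.2857, -0.4286)

w_1 = (-3, -2, 0); ‖w_1‖ = 3.6056, so e_1 = (-0.8321, -0.5547, 0.0000).
e_1·w_2 = (-0.8321)·2 + (-0.5547)·(-1) + 0.0000·0 = -1.1094.
u_2 = w_2 + 1.1094·e_1 = (1.0769, -1.6154, 0.0000).
‖u_2‖ = 1.9415, so e_2 = (0.5547, -0.8321, 0.0000).
Qᵀb = (-4.1603, -0.8321).
Back-substitute: x_2 = -0.8321/1.9415 = -0.4286.
x_1 = (-4.1603 + 1.1094·(-0.4286))/3.6056 = -1.2857.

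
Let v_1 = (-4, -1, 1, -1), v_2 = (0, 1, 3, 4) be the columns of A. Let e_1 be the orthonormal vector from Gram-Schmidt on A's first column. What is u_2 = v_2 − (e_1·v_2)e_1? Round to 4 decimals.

u_2 = (-0.4211, 0.8947, 3.1053, 3.8947)

v_1 = (-4, -1, 1, -1); ‖v_1‖ = 4.3589, so e_1 = (-0.9177, -0.2294, 0.2294, -0.2294).
e_1·v_2 = (-0.9177)·0 + (-0.2294)·1 + 0.2294·3 + (-0.2294)·4 = -0.4588.
u_2 = v_2 + 0.4588·e_1 = (-0.4211, 0.8947, 3.1053, 3.8947).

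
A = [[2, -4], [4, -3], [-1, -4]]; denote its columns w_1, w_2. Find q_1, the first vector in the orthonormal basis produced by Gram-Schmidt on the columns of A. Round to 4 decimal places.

q_1 = (0.4364, 0.8729, -0.2182)

w_1 = (2, 4, -1); ‖w_1‖ = 4.5826, so q_1 = (0.4364, 0.8729, -0.2182).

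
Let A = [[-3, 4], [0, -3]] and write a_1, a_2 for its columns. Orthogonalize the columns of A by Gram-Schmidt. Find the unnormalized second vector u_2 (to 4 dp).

u_2 = (0.0000, -3.0000)

a_1 = (-3, 0); ‖a_1‖ = 3.0000, so e_1 = (-1.0000, 0.0000).
e_1·a_2 = (-1.0000)·4 + 0.0000·(-3) = -4.0000.
u_2 = a_2 + 4.0000·e_1 = (0.0000, -3.0000).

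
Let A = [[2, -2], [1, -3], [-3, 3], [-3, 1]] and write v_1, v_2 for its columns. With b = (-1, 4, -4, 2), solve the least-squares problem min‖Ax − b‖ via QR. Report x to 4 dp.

x = (-1.1667, -1.8333)

v_1 = (2, 1, -3, -3); ‖v_1‖ = 4.7958, so q_1 = (0.4170, 0.2085, -0.6255, -0.6255).
q_1·v_2 = 0.4170·(-2) + 0.2085·(-3) + (-0.6255)·3 + (-0.6255)·1 = -3.9618.
u_2 = v_2 + 3.9618·q_1 = (-0.3478, -2.1739, 0.5217, -1.4783).
‖u_2‖ = 2.7027, so q_2 = (-0.1287, -0.8044, 0.1930, -0.5470).
Qᵀb = (1.6681, -4.9549).
Back-substitute: x_2 = -4.9549/2.7027 = -1.8333.
x_1 = (1.6681 + 3.9618·(-1.8333))/4.7958 = -1.1667.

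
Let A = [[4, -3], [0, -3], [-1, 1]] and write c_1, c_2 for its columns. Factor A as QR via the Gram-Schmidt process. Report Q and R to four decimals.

c_1 = (4, 0, -1); ‖c_1‖ = 4.1231, so e_1 = (0.9701, 0.0000, -0.2425).
e_1·c_2 = 0.9701·(-3) + 0.0000·(-3) + (-0.2425)·1 = -3.1530.
u_2 = c_2 + 3.1530·e_1 = (0.0588, -3.0000, 0.2353).
‖u_2‖ = 3.0098, so e_2 = (0.0195, -0.9967, 0.0782).

Q = [[0.9701, 0.0195], [0.0000, -0.9967], [-0.2425, 0.0782]], R = [[4.1231, -3.1530], [0.0000, 3.0098]]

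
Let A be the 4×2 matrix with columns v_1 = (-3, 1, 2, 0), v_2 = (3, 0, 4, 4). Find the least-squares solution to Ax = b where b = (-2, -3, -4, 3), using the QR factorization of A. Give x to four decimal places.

x = (-0.3752, -0.2531)

v_1 = (-3, 1, 2, 0); ‖v_1‖ = 3.7417, so q_1 = (-0.8018, 0.2673, 0.5345, 0.0000).
q_1·v_2 = (-0.8018)·3 + 0.2673·0 + 0.5345·4 + 0.0000·4 = -0.2673.
u_2 = v_2 + 0.2673·q_1 = (2.7857, 0.0714, 4.1429, 4.0000).
‖u_2‖ = 6.3975, so q_2 = (0.4354, 0.0112, 0.6476, 0.6252).
Qᵀb = (-1.3363, -1.6189).
Back-substitute: x_2 = -1.6189/6.3975 = -0.2531.
x_1 = (-1.3363 + 0.2673·(-0.2531))/3.7417 = -0.3752.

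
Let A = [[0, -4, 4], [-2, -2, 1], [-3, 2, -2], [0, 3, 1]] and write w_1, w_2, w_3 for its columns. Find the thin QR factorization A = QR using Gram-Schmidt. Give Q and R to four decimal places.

w_1 = (0, -2, -3, 0); ‖w_1‖ = 3.6056, so e_1 = (0.0000, -0.5547, -0.8321, 0.0000).
e_1·w_2 = 0.0000·(-4) + (-0.5547)·(-2) + (-0.8321)·2 + 0.0000·3 = -0.5547.
u_2 = w_2 + 0.5547·e_1 = (-4.0000, -2.3077, 1.5385, 3.0000).
‖u_2‖ = 5.7177, so e_2 = (-0.6996, -0.4036, 0.2691, 0.5247).
e_1·w_3 = 0.0000·4 + (-0.5547)·1 + (-0.8321)·(-2) + 0.0000·1 = 1.1094; e_2·w_3 = (-0.6996)·4 + (-0.4036)·1 + 0.2691·(-2) + 0.5247·1 = -3.2154.
u_3 = w_3 − 1.1094·e_1 + 3.2154·e_2 = (1.7506, 0.3176, -0.2118, 2.6871).
‖u_3‖ = 3.2296, so e_3 = (0.5420, 0.0984, -0.0656, 0.8320).

Q = [[0.0000, -0.6996, 0.5420], [-0.5547, -0.4036, 0.0984], [-0.8321, 0.2691, -0.0656], [0.0000, 0.5247, 0.8320]], R = [[3.6056, -0.5547, 1.1094], [0.0000, 5.7177, -3.2154], [0.0000, 0.0000, 3.2296]]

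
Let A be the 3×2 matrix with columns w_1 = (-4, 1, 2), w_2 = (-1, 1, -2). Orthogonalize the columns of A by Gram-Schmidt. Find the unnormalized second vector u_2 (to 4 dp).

e_1 = w_1/‖w_1‖ = (-4, 1, 2)/4.5826 = (-0.8729, 0.2182, 0.4364).
r_{12} = e_1·w_2 = 0.2182.
u_2 = w_2 − 0.2182·e_1 = (-0.8095, 0.9524, -2.0952).

u_2 = (-0.8095, 0.9524, -2.0952)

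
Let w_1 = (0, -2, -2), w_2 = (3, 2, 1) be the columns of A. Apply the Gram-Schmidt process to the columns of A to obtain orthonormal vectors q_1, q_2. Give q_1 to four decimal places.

q_1 = (0.0000, -0.7071, -0.7071)

w_1 = (0, -2, -2); ‖w_1‖ = 2.8284, so q_1 = (0.0000, -0.7071, -0.7071).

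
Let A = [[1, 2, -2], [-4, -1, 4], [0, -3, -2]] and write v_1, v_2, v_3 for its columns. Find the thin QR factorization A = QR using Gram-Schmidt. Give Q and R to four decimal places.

v_1 = (1, -4, 0); ‖v_1‖ = 4.1231, so e_1 = (0.2425, -0.9701, 0.0000).
e_1·v_2 = 0.2425·2 + (-0.9701)·(-1) + 0.0000·(-3) = 1.4552.
u_2 = v_2 − 1.4552·e_1 = (1.6471, 0.4118, -3.0000).
‖u_2‖ = 3.4471, so e_2 = (0.4778, 0.1195, -0.8703).
e_1·v_3 = 0.2425·(-2) + (-0.9701)·4 + 0.0000·(-2) = -4.3656; e_2·v_3 = 0.4778·(-2) + 0.1195·4 + (-0.8703)·(-2) = 1.2628.
u_3 = v_3 + 4.3656·e_1 − 1.2628·e_2 = (-1.5446, -0.3861, -0.9010).
‖u_3‖ = 1.8294, so e_3 = (-0.8443, -0.2111, -0.4925).

Q = [[0.2425, 0.4778, -0.8443], [-0.9701, 0.1195, -0.2111], [0.0000, -0.8703, -0.4925]], R = [[4.1231, 1.4552, -4.3656], [0.0000, 3.4471, 1.2628], [0.0000, 0.0000, 1.8294]]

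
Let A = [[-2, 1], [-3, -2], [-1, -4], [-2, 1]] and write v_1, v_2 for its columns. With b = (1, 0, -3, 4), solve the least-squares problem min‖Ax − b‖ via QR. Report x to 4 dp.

x = (-0.7111, 0.9667)

v_1 = (-2, -3, -1, -2); ‖v_1‖ = 4.2426, so q_1 = (-0.4714, -0.7071, -0.2357, -0.4714).
q_1·v_2 = (-0.4714)·1 + (-0.7071)·(-2) + (-0.2357)·(-4) + (-0.4714)·1 = 1.4142.
u_2 = v_2 − 1.4142·q_1 = (1.6667, -1.0000, -3.6667, 1.6667).
‖u_2‖ = 4.4721, so q_2 = (0.3727, -0.2236, -0.8199, 0.3727).
Qᵀb = (-1.6499, 4.3231).
Back-substitute: x_2 = 4.3231/4.4721 = 0.9667.
x_1 = (-1.6499 − 1.4142·0.9667)/4.2426 = -0.7111.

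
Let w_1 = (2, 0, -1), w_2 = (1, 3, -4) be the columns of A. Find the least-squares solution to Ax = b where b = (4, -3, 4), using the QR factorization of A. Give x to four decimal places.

w_1 = (2, 0, -1); ‖w_1‖ = 2.2361, so e_1 = (0.8944, 0.0000, -0.4472).
e_1·w_2 = 0.8944·1 + 0.0000·3 + (-0.4472)·(-4) = 2.6833.
u_2 = w_2 − 2.6833·e_1 = (-1.4000, 3.0000, -2.8000).
‖u_2‖ = 4.3359, so e_2 = (-0.3229, 0.6919, -0.6458).
Qᵀb = (1.7889, -5.9503).
Back-substitute: x_2 = -5.9503/4.3359 = -1.3723.
x_1 = (1.7889 − 2.6833·(-1.3723))/2.2361 = 2.4468.

x = (2.4468, -1.3723)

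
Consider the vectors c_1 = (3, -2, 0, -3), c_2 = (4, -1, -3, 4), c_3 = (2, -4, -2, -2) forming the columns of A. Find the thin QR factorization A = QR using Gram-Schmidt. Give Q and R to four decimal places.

Q = [[0.6396, 0.5764, -0.5081], [-0.4264, -0.1265, -0.7053], [0.0000, -0.4639, -0.4929], [-0.6396, 0.6607, -0.0379]], R = [[4.6904, 0.4264, 4.2640], [0.0000, 6.4667, 1.2652], [0.0000, 0.0000, 2.8666]]

e_1 = c_1/‖c_1‖ = (3, -2, 0, -3)/4.6904 = (0.6396, -0.4264, 0.0000, -0.6396).
r_{12} = e_1·c_2 = 0.4264.
u_2 = c_2 − 0.4264·e_1 = (3.7273, -0.8182, -3.0000, 4.2727).
‖u_2‖ = 6.4667, so e_2 = (0.5764, -0.1265, -0.4639, 0.6607).
r_{13} = e_1·c_3 = 4.2640; r_{23} = e_2·c_3 = 1.2652.
u_3 = c_3 − 4.2640·e_1 − 1.2652·e_2 = (-1.4565, -2.0217, -1.4130, -0.1087).
‖u_3‖ = 2.8666, so e_3 = (-0.5081, -0.7053, -0.4929, -0.0379).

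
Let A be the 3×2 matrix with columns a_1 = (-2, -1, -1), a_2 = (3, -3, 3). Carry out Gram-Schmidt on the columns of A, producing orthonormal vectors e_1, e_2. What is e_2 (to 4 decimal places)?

a_1 = (-2, -1, -1); ‖a_1‖ = 2.4495, so e_1 = (-0.8165, -0.4082, -0.4082).
e_1·a_2 = (-0.8165)·3 + (-0.4082)·(-3) + (-0.4082)·3 = -2.4495.
u_2 = a_2 + 2.4495·e_1 = (1.0000, -4.0000, 2.0000).
‖u_2‖ = 4.5826, so e_2 = (0.2182, -0.8729, 0.4364).

e_2 = (0.2182, -0.8729, 0.4364)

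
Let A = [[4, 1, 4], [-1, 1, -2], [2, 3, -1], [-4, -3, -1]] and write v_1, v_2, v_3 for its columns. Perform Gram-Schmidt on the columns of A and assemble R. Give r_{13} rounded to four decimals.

e_1 = v_1/‖v_1‖ = (4, -1, 2, -4)/6.0828 = (0.6576, -0.1644, 0.3288, -0.6576).
r_{13} = e_1·v_3 = 3.2880.

r_{13} = 3.2880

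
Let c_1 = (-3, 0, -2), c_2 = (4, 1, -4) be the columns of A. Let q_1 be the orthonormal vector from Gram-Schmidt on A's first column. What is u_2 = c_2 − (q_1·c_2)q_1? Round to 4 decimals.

u_2 = (3.0769, 1.0000, -4.6154)

c_1 = (-3, 0, -2); ‖c_1‖ = 3.6056, so q_1 = (-0.8321, 0.0000, -0.5547).
q_1·c_2 = (-0.8321)·4 + 0.0000·1 + (-0.5547)·(-4) = -1.1094.
u_2 = c_2 + 1.1094·q_1 = (3.0769, 1.0000, -4.6154).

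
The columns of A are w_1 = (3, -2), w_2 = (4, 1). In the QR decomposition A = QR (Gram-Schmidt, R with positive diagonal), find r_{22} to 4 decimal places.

r_{22} = 3.0509

w_1 = (3, -2); ‖w_1‖ = 3.6056, so q_1 = (0.8321, -0.5547).
q_1·w_2 = 0.8321·4 + (-0.5547)·1 = 2.7735.
u_2 = w_2 − 2.7735·q_1 = (1.6923, 2.5385).
r_{22} = ‖u_2‖ = 3.0509.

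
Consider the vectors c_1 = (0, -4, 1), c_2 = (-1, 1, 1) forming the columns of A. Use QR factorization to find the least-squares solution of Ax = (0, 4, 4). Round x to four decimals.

c_1 = (0, -4, 1); ‖c_1‖ = 4.1231, so q_1 = (0.0000, -0.9701, 0.2425).
q_1·c_2 = 0.0000·(-1) + (-0.9701)·1 + 0.2425·1 = -0.7276.
u_2 = c_2 + 0.7276·q_1 = (-1.0000, 0.2941, 1.1765).
‖u_2‖ = 1.5718, so q_2 = (-0.6362, 0.1871, 0.7485).
Qᵀb = (-2.9104, 3.7424).
Back-substitute: x_2 = 3.7424/1.5718 = 2.3810.
x_1 = (-2.9104 + 0.7276·2.3810)/4.1231 = -0.2857.

x = (-0.2857, 2.3810)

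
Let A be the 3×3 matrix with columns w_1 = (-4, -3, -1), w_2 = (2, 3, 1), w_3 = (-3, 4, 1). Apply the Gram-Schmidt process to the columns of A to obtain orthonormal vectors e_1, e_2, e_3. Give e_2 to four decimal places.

e_1 = w_1/‖w_1‖ = (-4, -3, -1)/5.0990 = (-0.7845, -0.5883, -0.1961).
r_{12} = e_1·w_2 = -3.5301.
u_2 = w_2 + 3.5301·e_1 = (-0.7692, 0.9231, 0.3077).
‖u_2‖ = 1.2403, so e_2 = (-0.6202, 0.7442, 0.2481).

e_2 = (-0.6202, 0.7442, 0.2481)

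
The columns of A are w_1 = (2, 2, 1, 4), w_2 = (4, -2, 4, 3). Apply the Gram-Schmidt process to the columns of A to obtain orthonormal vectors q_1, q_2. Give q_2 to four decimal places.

q_2 = (0.4457, -0.6685, 0.5942, -0.0371)

w_1 = (2, 2, 1, 4); ‖w_1‖ = 5.0000, so q_1 = (0.4000, 0.4000, 0.2000, 0.8000).
q_1·w_2 = 0.4000·4 + 0.4000·(-2) + 0.2000·4 + 0.8000·3 = 4.0000.
u_2 = w_2 − 4.0000·q_1 = (2.4000, -3.6000, 3.2000, -0.2000).
‖u_2‖ = 5.3852, so q_2 = (0.4457, -0.6685, 0.5942, -0.0371).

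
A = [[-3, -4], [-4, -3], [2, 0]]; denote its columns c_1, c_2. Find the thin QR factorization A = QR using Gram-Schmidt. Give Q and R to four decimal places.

Q = [[-0.5571, -0.6694], [-0.7428, 0.1369], [0.3714, -0.7302]], R = [[5.3852, 4.4567], [0.0000, 2.2667]]

c_1 = (-3, -4, 2); ‖c_1‖ = 5.3852, so q_1 = (-0.5571, -0.7428, 0.3714).
q_1·c_2 = (-0.5571)·(-4) + (-0.7428)·(-3) + 0.3714·0 = 4.4567.
u_2 = c_2 − 4.4567·q_1 = (-1.5172, 0.3103, -1.6552).
‖u_2‖ = 2.2667, so q_2 = (-0.6694, 0.1369, -0.7302).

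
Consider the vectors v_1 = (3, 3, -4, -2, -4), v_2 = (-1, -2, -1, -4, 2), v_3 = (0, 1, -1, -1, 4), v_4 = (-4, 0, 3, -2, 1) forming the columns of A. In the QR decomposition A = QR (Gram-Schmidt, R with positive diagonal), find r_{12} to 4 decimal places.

r_{12} = -0.6804

v_1 = (3, 3, -4, -2, -4); ‖v_1‖ = 7.3485, so e_1 = (0.4082, 0.4082, -0.5443, -0.2722, -0.5443).
r_{12} = e_1·v_2 = -0.6804.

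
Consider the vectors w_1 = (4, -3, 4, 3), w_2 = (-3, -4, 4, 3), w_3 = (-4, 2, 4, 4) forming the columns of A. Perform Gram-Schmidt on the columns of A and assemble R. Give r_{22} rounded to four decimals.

q_1 = w_1/‖w_1‖ = (4, -3, 4, 3)/7.0711 = (0.5657, -0.4243, 0.5657, 0.4243).
r_{12} = q_1·w_2 = 3.5355.
u_2 = w_2 − 3.5355·q_1 = (-5.0000, -2.5000, 2.0000, 1.5000).
r_{22} = ‖u_2‖ = 6.1237.

r_{22} = 6.1237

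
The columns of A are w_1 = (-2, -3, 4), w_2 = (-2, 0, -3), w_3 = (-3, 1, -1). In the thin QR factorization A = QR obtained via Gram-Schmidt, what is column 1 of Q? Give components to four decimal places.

e_1 = w_1/‖w_1‖ = (-2, -3, 4)/5.3852 = (-0.3714, -0.5571, 0.7428).

e_1 = (-0.3714, -0.5571, 0.7428)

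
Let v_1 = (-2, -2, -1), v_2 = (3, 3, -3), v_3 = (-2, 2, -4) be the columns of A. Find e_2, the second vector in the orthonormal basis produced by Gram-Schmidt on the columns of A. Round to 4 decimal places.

e_1 = v_1/‖v_1‖ = (-2, -2, -1)/3.0000 = (-0.6667, -0.6667, -0.3333).
r_{12} = e_1·v_2 = -3.0000.
u_2 = v_2 + 3.0000·e_1 = (1.0000, 1.0000, -4.0000).
‖u_2‖ = 4.2426, so e_2 = (0.2357, 0.2357, -0.9428).

e_2 = (0.2357, 0.2357, -0.9428)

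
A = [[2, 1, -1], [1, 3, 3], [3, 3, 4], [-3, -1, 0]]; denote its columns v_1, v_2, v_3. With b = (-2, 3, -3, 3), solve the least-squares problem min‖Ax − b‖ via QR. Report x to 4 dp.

x = (-2.0538, 2.1983, -0.7025)

e_1 = v_1/‖v_1‖ = (2, 1, 3, -3)/4.7958 = (0.4170, 0.2085, 0.6255, -0.6255).
r_{12} = e_1·v_2 = 3.5447.
u_2 = v_2 − 3.5447·e_1 = (-0.4783, 2.2609, 0.7826, 1.2174).
‖u_2‖ = 2.7267, so e_2 = (-0.1754, 0.8292, 0.2870, 0.4465).
r_{13} = e_1·v_3 = 2.7107; r_{23} = e_2·v_3 = 3.8110.
u_3 = v_3 − 2.7107·e_1 − 3.8110·e_2 = (-1.4620, -0.7251, 1.2105, -0.0058).
‖u_3‖ = 2.0319, so e_3 = (-0.7195, -0.3569, 0.5958, -0.0029).
Qᵀb = (-3.9618, 3.3167, -1.4275).
Back-substitute: x_3 = -1.4275/2.0319 = -0.7025.
x_2 = (3.3167 − 3.8110·(-0.7025))/2.7267 = 2.1983.
x_1 = (-3.9618 − 3.5447·2.1983 − 2.7107·(-0.7025))/4.7958 = -2.0538.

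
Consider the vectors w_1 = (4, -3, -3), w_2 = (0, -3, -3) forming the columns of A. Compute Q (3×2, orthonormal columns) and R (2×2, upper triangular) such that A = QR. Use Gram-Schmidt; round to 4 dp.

Q = [[0.6860, -0.7276], [-0.5145, -0.4851], [-0.5145, -0.4851]], R = [[5.8310, 3.0870], [0.0000, 2.9104]]

w_1 = (4, -3, -3); ‖w_1‖ = 5.8310, so e_1 = (0.6860, -0.5145, -0.5145).
e_1·w_2 = 0.6860·0 + (-0.5145)·(-3) + (-0.5145)·(-3) = 3.0870.
u_2 = w_2 − 3.0870·e_1 = (-2.1176, -1.4118, -1.4118).
‖u_2‖ = 2.9104, so e_2 = (-0.7276, -0.4851, -0.4851).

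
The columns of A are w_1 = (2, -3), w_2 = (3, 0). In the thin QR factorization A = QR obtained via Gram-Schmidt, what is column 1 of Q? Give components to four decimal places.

w_1 = (2, -3); ‖w_1‖ = 3.6056, so q_1 = (0.5547, -0.8321).

q_1 = (0.5547, -0.8321)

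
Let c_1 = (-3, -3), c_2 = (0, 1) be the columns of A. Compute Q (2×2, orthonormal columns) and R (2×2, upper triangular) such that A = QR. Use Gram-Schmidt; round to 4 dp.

Q = [[-0.7071, -0.7071], [-0.7071, 0.7071]], R = [[4.2426, -0.7071], [0.0000, 0.7071]]

c_1 = (-3, -3); ‖c_1‖ = 4.2426, so q_1 = (-0.7071, -0.7071).
q_1·c_2 = (-0.7071)·0 + (-0.7071)·1 = -0.7071.
u_2 = c_2 + 0.7071·q_1 = (-0.5000, 0.5000).
‖u_2‖ = 0.7071, so q_2 = (-0.7071, 0.7071).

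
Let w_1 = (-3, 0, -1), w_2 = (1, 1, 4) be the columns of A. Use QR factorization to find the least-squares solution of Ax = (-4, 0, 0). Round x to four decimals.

q_1 = w_1/‖w_1‖ = (-3, 0, -1)/3.1623 = (-0.9487, 0.0000, -0.3162).
r_{12} = q_1·w_2 = -2.2136.
u_2 = w_2 + 2.2136·q_1 = (-1.1000, 1.0000, 3.3000).
‖u_2‖ = 3.6194, so q_2 = (-0.3039, 0.2763, 0.9118).
Qᵀb = (3.7947, 1.2157).
Back-substitute: x_2 = 1.2157/3.6194 = 0.3359.
x_1 = (3.7947 + 2.2136·0.3359)/3.1623 = 1.4351.

x = (1.4351, 0.3359)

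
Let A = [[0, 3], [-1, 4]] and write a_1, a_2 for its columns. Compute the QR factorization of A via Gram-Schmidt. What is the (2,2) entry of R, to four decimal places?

r_{22} = 3.0000

e_1 = a_1/‖a_1‖ = (0, -1)/1.0000 = (0.0000, -1.0000).
r_{12} = e_1·a_2 = -4.0000.
u_2 = a_2 + 4.0000·e_1 = (3.0000, 0.0000).
r_{22} = ‖u_2‖ = 3.0000.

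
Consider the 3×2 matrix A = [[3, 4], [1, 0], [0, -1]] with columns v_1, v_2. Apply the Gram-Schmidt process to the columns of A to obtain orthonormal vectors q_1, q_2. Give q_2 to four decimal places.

q_1 = v_1/‖v_1‖ = (3, 1, 0)/3.1623 = (0.9487, 0.3162, 0.0000).
r_{12} = q_1·v_2 = 3.7947.
u_2 = v_2 − 3.7947·q_1 = (0.4000, -1.2000, -1.0000).
‖u_2‖ = 1.6125, so q_2 = (0.2481, -0.7442, -0.6202).

q_2 = (0.2481, -0.7442, -0.6202)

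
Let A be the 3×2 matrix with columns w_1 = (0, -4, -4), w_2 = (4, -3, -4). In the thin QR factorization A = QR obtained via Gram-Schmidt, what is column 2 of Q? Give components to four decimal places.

e_2 = (0.9847, 0.1231, -0.1231)

w_1 = (0, -4, -4); ‖w_1‖ = 5.6569, so e_1 = (0.0000, -0.7071, -0.7071).
e_1·w_2 = 0.0000·4 + (-0.7071)·(-3) + (-0.7071)·(-4) = 4.9497.
u_2 = w_2 − 4.9497·e_1 = (4.0000, 0.5000, -0.5000).
‖u_2‖ = 4.0620, so e_2 = (0.9847, 0.1231, -0.1231).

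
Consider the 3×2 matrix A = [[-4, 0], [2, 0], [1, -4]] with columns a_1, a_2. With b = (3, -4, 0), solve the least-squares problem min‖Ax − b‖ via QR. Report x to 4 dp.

x = (-1.0000, -0.2500)

q_1 = a_1/‖a_1‖ = (-4, 2, 1)/4.5826 = (-0.8729, 0.4364, 0.2182).
r_{12} = q_1·a_2 = -0.8729.
u_2 = a_2 + 0.8729·q_1 = (-0.7619, 0.3810, -3.8095).
‖u_2‖ = 3.9036, so q_2 = (-0.1952, 0.0976, -0.9759).
Qᵀb = (-4.3644, -0.9759).
Back-substitute: x_2 = -0.9759/3.9036 = -0.2500.
x_1 = (-4.3644 + 0.8729·(-0.2500))/4.5826 = -1.0000.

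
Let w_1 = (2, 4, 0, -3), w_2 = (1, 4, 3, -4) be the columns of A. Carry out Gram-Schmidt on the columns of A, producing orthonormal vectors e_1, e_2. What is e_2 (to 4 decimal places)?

w_1 = (2, 4, 0, -3); ‖w_1‖ = 5.3852, so e_1 = (0.3714, 0.7428, 0.0000, -0.5571).
e_1·w_2 = 0.3714·1 + 0.7428·4 + 0.0000·3 + (-0.5571)·(-4) = 5.5709.
u_2 = w_2 − 5.5709·e_1 = (-1.0690, -0.1379, 3.0000, -0.8966).
‖u_2‖ = 3.3114, so e_2 = (-0.3228, -0.0417, 0.9060, -0.2707).

e_2 = (-0.3228, -0.0417, 0.9060, -0.2707)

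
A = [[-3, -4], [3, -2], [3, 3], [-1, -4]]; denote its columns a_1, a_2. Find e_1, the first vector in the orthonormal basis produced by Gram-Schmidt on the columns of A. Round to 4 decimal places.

e_1 = (-0.5669, 0.5669, 0.5669, -0.1890)

a_1 = (-3, 3, 3, -1); ‖a_1‖ = 5.2915, so e_1 = (-0.5669, 0.5669, 0.5669, -0.1890).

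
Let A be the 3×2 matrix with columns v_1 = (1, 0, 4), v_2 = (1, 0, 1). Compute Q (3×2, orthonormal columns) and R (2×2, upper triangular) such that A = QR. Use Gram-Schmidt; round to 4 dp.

Q = [[0.2425, 0.9701], [0.0000, 0.0000], [0.9701, -0.2425]], R = [[4.1231, 1.2127], [0.0000, 0.7276]]

v_1 = (1, 0, 4); ‖v_1‖ = 4.1231, so q_1 = (0.2425, 0.0000, 0.9701).
q_1·v_2 = 0.2425·1 + 0.0000·0 + 0.9701·1 = 1.2127.
u_2 = v_2 − 1.2127·q_1 = (0.7059, 0.0000, -0.1765).
‖u_2‖ = 0.7276, so q_2 = (0.9701, 0.0000, -0.2425).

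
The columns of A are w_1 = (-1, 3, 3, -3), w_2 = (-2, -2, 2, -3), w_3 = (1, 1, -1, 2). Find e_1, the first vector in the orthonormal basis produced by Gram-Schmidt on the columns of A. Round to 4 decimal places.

w_1 = (-1, 3, 3, -3); ‖w_1‖ = 5.2915, so e_1 = (-0.1890, 0.5669, 0.5669, -0.5669).

e_1 = (-0.1890, 0.5669, 0.5669, -0.5669)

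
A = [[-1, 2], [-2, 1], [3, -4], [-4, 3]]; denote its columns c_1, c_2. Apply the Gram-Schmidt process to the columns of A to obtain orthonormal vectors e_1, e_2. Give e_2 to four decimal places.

c_1 = (-1, -2, 3, -4); ‖c_1‖ = 5.4772, so e_1 = (-0.1826, -0.3651, 0.5477, -0.7303).
e_1·c_2 = (-0.1826)·2 + (-0.3651)·1 + 0.5477·(-4) + (-0.7303)·3 = -5.1121.
u_2 = c_2 + 5.1121·e_1 = (1.0667, -0.8667, -1.2000, -0.7333).
‖u_2‖ = 1.9664, so e_2 = (0.5425, -0.4407, -0.6103, -0.3729).

e_2 = (0.5425, -0.4407, -0.6103, -0.3729)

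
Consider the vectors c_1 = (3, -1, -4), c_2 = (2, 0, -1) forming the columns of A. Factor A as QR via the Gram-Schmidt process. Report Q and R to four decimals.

Q = [[0.5883, 0.7877], [-0.1961, 0.3581], [-0.7845, 0.5013]], R = [[5.0990, 1.9612], [0.0000, 1.0742]]

c_1 = (3, -1, -4); ‖c_1‖ = 5.0990, so e_1 = (0.5883, -0.1961, -0.7845).
e_1·c_2 = 0.5883·2 + (-0.1961)·0 + (-0.7845)·(-1) = 1.9612.
u_2 = c_2 − 1.9612·e_1 = (0.8462, 0.3846, 0.5385).
‖u_2‖ = 1.0742, so e_2 = (0.7877, 0.3581, 0.5013).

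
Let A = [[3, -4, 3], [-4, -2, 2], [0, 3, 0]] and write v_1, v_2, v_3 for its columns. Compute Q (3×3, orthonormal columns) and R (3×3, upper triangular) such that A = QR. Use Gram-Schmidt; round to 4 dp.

Q = [[0.6000, -0.6610, 0.4507], [-0.8000, -0.4957, 0.3380], [0.0000, 0.5633, 0.8262]], R = [[5.0000, -0.8000, 0.2000], [0.0000, 5.3254, -2.9744], [0.0000, 0.0000, 2.0280]]

v_1 = (3, -4, 0); ‖v_1‖ = 5.0000, so q_1 = (0.6000, -0.8000, 0.0000).
q_1·v_2 = 0.6000·(-4) + (-0.8000)·(-2) + 0.0000·3 = -0.8000.
u_2 = v_2 + 0.8000·q_1 = (-3.5200, -2.6400, 3.0000).
‖u_2‖ = 5.3254, so q_2 = (-0.6610, -0.4957, 0.5633).
q_1·v_3 = 0.6000·3 + (-0.8000)·2 + 0.0000·0 = 0.2000; q_2·v_3 = (-0.6610)·3 + (-0.4957)·2 + 0.5633·0 = -2.9744.
u_3 = v_3 − 0.2000·q_1 + 2.9744·q_2 = (0.9140, 0.6855, 1.6756).
‖u_3‖ = 2.0280, so q_3 = (0.4507, 0.3380, 0.8262).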